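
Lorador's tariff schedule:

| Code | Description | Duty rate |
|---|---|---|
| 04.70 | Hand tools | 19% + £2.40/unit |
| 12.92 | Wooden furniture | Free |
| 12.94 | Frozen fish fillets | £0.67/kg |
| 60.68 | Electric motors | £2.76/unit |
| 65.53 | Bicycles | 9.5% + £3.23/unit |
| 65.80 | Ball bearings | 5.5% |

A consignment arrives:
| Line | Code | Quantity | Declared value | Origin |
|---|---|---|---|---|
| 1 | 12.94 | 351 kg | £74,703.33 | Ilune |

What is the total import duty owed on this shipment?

£235.17

Line 1 (12.94, Ilune, 351 kg, £74,703.33):
Base rate for 12.94 is £0.67/kg.
Duty = 351 × £0.67 = £235.17.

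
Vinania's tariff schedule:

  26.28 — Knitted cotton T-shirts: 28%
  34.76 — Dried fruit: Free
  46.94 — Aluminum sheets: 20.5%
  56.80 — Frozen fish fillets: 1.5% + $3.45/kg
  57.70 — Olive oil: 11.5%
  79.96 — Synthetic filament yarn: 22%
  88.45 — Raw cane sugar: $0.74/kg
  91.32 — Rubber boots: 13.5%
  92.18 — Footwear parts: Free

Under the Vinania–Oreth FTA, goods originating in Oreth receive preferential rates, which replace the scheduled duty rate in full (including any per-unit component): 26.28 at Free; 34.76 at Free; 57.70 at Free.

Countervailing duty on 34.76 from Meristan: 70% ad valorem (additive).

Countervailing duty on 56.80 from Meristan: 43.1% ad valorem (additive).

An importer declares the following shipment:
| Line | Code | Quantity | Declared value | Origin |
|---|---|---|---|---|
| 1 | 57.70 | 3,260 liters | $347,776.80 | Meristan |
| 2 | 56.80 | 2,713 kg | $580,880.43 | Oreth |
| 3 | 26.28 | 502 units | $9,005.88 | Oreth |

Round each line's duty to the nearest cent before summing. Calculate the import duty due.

$58,067.39

Line 1 (57.70, Meristan, 3,260 liters, $347,776.80):
Base rate for 57.70 is 11.5%.
57.70 has an FTA preferential rate, but origin Meristan is not Oreth; base rate stands.
Duty = $347,776.80 × 11.5% = $39,994.33.
Line 2 (56.80, Oreth, 2,713 kg, $580,880.43):
Base rate for 56.80 is 1.5% + $3.45/kg.
Origin Oreth is the FTA partner but 56.80 is not on the preference list; base rate stands.
The additional-duty order on 56.80 targets Meristan, not Oreth; it does not apply.
Duty = $580,880.43 × 1.5% + 2,713 × $3.45 = $18,073.06.
Line 3 (26.28, Oreth, 502 units, $9,005.88):
Base rate for 26.28 is 28%.
Origin Oreth qualifies under the Vinania–Oreth agreement and 26.28 is covered: preferential rate Free applies instead.
Duty = $9,005.88 × 0% = $0.00.
Total = $39,994.33 + $18,073.06 + $0.00 = $58,067.39.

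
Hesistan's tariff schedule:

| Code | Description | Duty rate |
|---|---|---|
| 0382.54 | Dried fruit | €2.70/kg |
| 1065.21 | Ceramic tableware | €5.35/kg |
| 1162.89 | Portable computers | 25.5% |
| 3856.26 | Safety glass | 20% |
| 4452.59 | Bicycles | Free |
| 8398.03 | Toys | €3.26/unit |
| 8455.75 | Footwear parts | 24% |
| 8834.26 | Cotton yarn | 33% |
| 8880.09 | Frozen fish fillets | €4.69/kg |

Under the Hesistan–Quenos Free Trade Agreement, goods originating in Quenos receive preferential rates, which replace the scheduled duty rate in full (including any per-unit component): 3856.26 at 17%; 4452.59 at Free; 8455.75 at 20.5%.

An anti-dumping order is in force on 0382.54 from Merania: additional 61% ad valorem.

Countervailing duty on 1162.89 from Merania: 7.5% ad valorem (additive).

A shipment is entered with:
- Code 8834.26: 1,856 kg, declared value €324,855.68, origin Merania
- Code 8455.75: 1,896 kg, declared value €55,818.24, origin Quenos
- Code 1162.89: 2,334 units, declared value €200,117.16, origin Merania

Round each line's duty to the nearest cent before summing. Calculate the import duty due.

€184,683.77

Line 1 (8834.26, Merania, 1,856 kg, €324,855.68):
Base rate for 8834.26 is 33%.
Duty = €324,855.68 × 33% = €107,202.37.
Line 2 (8455.75, Quenos, 1,896 kg, €55,818.24):
Base rate for 8455.75 is 24%.
Origin Quenos qualifies under the Hesistan–Quenos agreement and 8455.75 is covered: preferential rate 20.5% applies instead.
Duty = €55,818.24 × 20.5% = €11,442.74.
Line 3 (1162.89, Merania, 2,334 units, €200,117.16):
Base rate for 1162.89 is 25.5%.
Additional duty on 1162.89 from Merania: +7.5%. Applied ad valorem rate: 25.5% + 7.5% = 33%.
Duty = €200,117.16 × 33% = €66,038.66.
Total = €107,202.37 + €11,442.74 + €66,038.66 = €184,683.77.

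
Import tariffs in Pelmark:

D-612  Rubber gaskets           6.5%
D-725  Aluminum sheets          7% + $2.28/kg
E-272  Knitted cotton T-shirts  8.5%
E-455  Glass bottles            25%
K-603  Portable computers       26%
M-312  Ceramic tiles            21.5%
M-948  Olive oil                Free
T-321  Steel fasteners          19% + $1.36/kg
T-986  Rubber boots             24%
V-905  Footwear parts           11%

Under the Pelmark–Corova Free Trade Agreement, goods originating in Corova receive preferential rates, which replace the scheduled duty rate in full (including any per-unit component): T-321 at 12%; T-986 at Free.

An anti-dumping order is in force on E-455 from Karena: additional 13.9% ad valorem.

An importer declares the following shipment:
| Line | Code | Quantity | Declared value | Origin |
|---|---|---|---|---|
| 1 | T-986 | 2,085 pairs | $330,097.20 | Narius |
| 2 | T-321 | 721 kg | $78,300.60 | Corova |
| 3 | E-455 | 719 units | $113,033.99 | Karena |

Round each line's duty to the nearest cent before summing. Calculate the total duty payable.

Line 1 (T-986, Narius, 2,085 pairs, $330,097.20):
Base rate for T-986 is 24%.
T-986 has an FTA preferential rate, but origin Narius is not Corova; base rate stands.
Duty = $330,097.20 × 24% = $79,223.33.
Line 2 (T-321, Corova, 721 kg, $78,300.60):
Base rate for T-321 is 19% + $1.36/kg.
Origin Corova qualifies under the Pelmark–Corova agreement and T-321 is covered: preferential rate 12% applies instead.
Duty = $78,300.60 × 12% = $9,396.07.
Line 3 (E-455, Karena, 719 units, $113,033.99):
Base rate for E-455 is 25%.
Additional duty on E-455 from Karena: +13.9%. Applied ad valorem rate: 25% + 13.9% = 38.9%.
Duty = $113,033.99 × 38.9% = $43,970.22.
Total = $79,223.33 + $9,396.07 + $43,970.22 = $132,589.62.

$132,589.62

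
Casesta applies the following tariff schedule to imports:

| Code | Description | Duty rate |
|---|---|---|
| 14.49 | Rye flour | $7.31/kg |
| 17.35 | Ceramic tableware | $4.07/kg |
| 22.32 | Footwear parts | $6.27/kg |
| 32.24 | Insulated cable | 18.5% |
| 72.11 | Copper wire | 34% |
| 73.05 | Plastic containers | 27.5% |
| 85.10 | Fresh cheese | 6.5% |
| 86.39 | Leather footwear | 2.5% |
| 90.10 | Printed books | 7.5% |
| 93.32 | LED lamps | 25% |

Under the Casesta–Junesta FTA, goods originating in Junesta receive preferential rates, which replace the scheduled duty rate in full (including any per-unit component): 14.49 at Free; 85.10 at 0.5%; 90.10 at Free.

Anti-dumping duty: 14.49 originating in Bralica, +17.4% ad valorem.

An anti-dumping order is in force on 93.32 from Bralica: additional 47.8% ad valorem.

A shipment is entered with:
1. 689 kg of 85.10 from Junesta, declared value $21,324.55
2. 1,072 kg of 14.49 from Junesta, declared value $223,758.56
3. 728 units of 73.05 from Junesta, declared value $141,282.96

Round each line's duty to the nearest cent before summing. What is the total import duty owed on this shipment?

$38,959.43

Line 1 (85.10, Junesta, 689 kg, $21,324.55):
Base rate for 85.10 is 6.5%.
Origin Junesta qualifies under the Casesta–Junesta agreement and 85.10 is covered: preferential rate 0.5% applies instead.
Duty = $21,324.55 × 0.5% = $106.62.
Line 2 (14.49, Junesta, 1,072 kg, $223,758.56):
Base rate for 14.49 is $7.31/kg.
Origin Junesta qualifies under the Casesta–Junesta agreement and 14.49 is covered: preferential rate Free applies instead.
The additional-duty order on 14.49 targets Bralica, not Junesta; it does not apply.
Duty = $223,758.56 × 0% = $0.00.
Line 3 (73.05, Junesta, 728 units, $141,282.96):
Base rate for 73.05 is 27.5%.
Origin Junesta is the FTA partner but 73.05 is not on the preference list; base rate stands.
Duty = $141,282.96 × 27.5% = $38,852.81.
Total = $106.62 + $0.00 + $38,852.81 = $38,959.43.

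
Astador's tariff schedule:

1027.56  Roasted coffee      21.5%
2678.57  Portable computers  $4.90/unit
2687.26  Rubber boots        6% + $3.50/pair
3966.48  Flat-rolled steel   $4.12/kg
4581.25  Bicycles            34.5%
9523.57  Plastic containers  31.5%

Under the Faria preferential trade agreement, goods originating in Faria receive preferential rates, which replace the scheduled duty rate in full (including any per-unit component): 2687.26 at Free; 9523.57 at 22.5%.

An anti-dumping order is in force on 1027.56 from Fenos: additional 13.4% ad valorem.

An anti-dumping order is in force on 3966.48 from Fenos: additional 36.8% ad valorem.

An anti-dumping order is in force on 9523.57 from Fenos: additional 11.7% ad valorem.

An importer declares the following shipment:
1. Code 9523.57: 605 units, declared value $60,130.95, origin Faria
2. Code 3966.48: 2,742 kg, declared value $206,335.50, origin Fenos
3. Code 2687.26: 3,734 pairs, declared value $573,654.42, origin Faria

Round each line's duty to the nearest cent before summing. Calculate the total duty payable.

Line 1 (9523.57, Faria, 605 units, $60,130.95):
Base rate for 9523.57 is 31.5%.
Origin Faria qualifies under the Astador–Faria agreement and 9523.57 is covered: preferential rate 22.5% applies instead.
The additional-duty order on 9523.57 targets Fenos, not Faria; it does not apply.
Duty = $60,130.95 × 22.5% = $13,529.46.
Line 2 (3966.48, Fenos, 2,742 kg, $206,335.50):
Base rate for 3966.48 is $4.12/kg.
Additional duty on 3966.48 from Fenos: +36.8% ad valorem. Applied ad valorem rate = 36.8%.
Duty = $206,335.50 × 36.8% + 2,742 × $4.12 = $87,228.50.
Line 3 (2687.26, Faria, 3,734 pairs, $573,654.42):
Base rate for 2687.26 is 6% + $3.50/pair.
Origin Faria qualifies under the Astador–Faria agreement and 2687.26 is covered: preferential rate Free applies instead.
Duty = $573,654.42 × 0% = $0.00.
Total = $13,529.46 + $87,228.50 + $0.00 = $100,757.96.

$100,757.96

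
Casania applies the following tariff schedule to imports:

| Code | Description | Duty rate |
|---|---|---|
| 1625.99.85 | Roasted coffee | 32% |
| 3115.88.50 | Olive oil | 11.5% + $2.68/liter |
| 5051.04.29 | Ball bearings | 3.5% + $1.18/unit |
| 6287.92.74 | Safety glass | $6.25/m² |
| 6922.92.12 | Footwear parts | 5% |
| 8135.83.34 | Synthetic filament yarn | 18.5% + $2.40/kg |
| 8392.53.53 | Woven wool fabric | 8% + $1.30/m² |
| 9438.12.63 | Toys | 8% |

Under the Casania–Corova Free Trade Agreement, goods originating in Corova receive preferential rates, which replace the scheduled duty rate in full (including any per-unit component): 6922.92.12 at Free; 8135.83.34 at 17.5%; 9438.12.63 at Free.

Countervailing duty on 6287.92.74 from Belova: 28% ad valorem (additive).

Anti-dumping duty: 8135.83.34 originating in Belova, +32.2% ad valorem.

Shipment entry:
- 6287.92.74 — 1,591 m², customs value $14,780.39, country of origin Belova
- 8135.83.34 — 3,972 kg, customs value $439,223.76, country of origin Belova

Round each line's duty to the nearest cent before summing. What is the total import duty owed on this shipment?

Line 1 (6287.92.74, Belova, 1,591 m², $14,780.39):
Base rate for 6287.92.74 is $6.25/m².
Additional duty on 6287.92.74 from Belova: +28% ad valorem. Applied ad valorem rate = 28%.
Duty = $14,780.39 × 28% + 1,591 × $6.25 = $14,082.26.
Line 2 (8135.83.34, Belova, 3,972 kg, $439,223.76):
Base rate for 8135.83.34 is 18.5% + $2.40/kg.
8135.83.34 has an FTA preferential rate, but origin Belova is not Corova; base rate stands.
Additional duty on 8135.83.34 from Belova: +32.2%. Applied ad valorem rate: 18.5% + 32.2% = 50.7%.
Duty = $439,223.76 × 50.7% + 3,972 × $2.40 = $232,219.25.
Total = $14,082.26 + $232,219.25 = $246,301.51.

$246,301.51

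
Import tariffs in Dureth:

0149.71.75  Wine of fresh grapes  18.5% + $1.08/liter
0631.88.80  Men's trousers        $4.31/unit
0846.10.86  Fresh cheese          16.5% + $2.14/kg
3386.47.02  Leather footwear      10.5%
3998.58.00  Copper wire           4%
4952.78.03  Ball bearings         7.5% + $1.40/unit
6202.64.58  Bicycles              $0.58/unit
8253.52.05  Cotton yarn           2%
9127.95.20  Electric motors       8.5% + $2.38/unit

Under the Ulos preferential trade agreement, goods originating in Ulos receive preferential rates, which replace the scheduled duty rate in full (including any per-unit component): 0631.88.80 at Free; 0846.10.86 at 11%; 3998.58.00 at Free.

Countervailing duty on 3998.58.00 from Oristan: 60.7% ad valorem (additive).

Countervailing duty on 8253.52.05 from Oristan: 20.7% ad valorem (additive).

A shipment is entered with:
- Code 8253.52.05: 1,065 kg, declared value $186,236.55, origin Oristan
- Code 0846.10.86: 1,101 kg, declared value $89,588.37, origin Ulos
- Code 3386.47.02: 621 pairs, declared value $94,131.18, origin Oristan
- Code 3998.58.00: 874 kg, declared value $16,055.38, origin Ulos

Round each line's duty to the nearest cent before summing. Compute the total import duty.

$62,014.19

Line 1 (8253.52.05, Oristan, 1,065 kg, $186,236.55):
Base rate for 8253.52.05 is 2%.
Additional duty on 8253.52.05 from Oristan: +20.7%. Applied ad valorem rate: 2% + 20.7% = 22.7%.
Duty = $186,236.55 × 22.7% = $42,275.70.
Line 2 (0846.10.86, Ulos, 1,101 kg, $89,588.37):
Base rate for 0846.10.86 is 16.5% + $2.14/kg.
Origin Ulos qualifies under the Dureth–Ulos agreement and 0846.10.86 is covered: preferential rate 11% applies instead.
Duty = $89,588.37 × 11% = $9,854.72.
Line 3 (3386.47.02, Oristan, 621 pairs, $94,131.18):
Base rate for 3386.47.02 is 10.5%.
Duty = $94,131.18 × 10.5% = $9,883.77.
Line 4 (3998.58.00, Ulos, 874 kg, $16,055.38):
Base rate for 3998.58.00 is 4%.
Origin Ulos qualifies under the Dureth–Ulos agreement and 3998.58.00 is covered: preferential rate Free applies instead.
The additional-duty order on 3998.58.00 targets Oristan, not Ulos; it does not apply.
Duty = $16,055.38 × 0% = $0.00.
Total = $42,275.70 + $9,854.72 + $9,883.77 + $0.00 = $62,014.19.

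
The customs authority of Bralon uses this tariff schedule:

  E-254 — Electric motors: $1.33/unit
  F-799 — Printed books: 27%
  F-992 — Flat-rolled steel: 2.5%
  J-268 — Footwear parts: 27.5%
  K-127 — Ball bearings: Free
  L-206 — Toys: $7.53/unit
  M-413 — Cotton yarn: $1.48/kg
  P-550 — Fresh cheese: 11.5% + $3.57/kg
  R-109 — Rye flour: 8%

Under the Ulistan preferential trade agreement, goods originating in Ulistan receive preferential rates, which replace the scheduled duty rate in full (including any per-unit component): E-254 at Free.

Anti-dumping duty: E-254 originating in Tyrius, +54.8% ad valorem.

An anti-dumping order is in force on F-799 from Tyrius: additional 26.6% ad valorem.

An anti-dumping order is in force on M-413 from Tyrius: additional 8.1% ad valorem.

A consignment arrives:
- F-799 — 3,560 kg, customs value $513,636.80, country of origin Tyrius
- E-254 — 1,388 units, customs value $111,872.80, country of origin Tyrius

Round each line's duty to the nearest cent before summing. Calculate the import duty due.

$338,461.65

Line 1 (F-799, Tyrius, 3,560 kg, $513,636.80):
Base rate for F-799 is 27%.
Additional duty on F-799 from Tyrius: +26.6%. Applied ad valorem rate: 27% + 26.6% = 53.6%.
Duty = $513,636.80 × 53.6% = $275,309.32.
Line 2 (E-254, Tyrius, 1,388 units, $111,872.80):
Base rate for E-254 is $1.33/unit.
E-254 has an FTA preferential rate, but origin Tyrius is not Ulistan; base rate stands.
Additional duty on E-254 from Tyrius: +54.8% ad valorem. Applied ad valorem rate = 54.8%.
Duty = $111,872.80 × 54.8% + 1,388 × $1.33 = $63,152.33.
Total = $275,309.32 + $63,152.33 = $338,461.65.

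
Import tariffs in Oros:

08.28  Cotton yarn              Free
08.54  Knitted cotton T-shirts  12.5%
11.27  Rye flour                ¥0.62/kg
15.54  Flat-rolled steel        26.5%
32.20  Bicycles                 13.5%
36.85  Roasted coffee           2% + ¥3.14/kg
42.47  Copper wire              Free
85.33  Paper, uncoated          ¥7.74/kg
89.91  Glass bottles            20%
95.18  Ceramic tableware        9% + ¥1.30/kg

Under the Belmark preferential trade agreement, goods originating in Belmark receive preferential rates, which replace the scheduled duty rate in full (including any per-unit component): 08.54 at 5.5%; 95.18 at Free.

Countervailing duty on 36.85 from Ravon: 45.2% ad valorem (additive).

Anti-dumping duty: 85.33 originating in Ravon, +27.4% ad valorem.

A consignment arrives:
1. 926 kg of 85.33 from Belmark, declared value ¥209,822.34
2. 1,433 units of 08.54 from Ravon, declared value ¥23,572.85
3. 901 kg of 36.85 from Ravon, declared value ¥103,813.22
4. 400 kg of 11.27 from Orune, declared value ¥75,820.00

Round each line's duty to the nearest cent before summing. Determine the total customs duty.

Line 1 (85.33, Belmark, 926 kg, ¥209,822.34):
Base rate for 85.33 is ¥7.74/kg.
Origin Belmark is the FTA partner but 85.33 is not on the preference list; base rate stands.
The additional-duty order on 85.33 targets Ravon, not Belmark; it does not apply.
Duty = 926 × ¥7.74 = ¥7,167.24.
Line 2 (08.54, Ravon, 1,433 units, ¥23,572.85):
Base rate for 08.54 is 12.5%.
08.54 has an FTA preferential rate, but origin Ravon is not Belmark; base rate stands.
Duty = ¥23,572.85 × 12.5% = ¥2,946.61.
Line 3 (36.85, Ravon, 901 kg, ¥103,813.22):
Base rate for 36.85 is 2% + ¥3.14/kg.
Additional duty on 36.85 from Ravon: +45.2%. Applied ad valorem rate: 2% + 45.2% = 47.2%.
Duty = ¥103,813.22 × 47.2% + 901 × ¥3.14 = ¥51,828.98.
Line 4 (11.27, Orune, 400 kg, ¥75,820.00):
Base rate for 11.27 is ¥0.62/kg.
Duty = 400 × ¥0.62 = ¥248.00.
Total = ¥7,167.24 + ¥2,946.61 + ¥51,828.98 + ¥248.00 = ¥62,190.83.

¥62,190.83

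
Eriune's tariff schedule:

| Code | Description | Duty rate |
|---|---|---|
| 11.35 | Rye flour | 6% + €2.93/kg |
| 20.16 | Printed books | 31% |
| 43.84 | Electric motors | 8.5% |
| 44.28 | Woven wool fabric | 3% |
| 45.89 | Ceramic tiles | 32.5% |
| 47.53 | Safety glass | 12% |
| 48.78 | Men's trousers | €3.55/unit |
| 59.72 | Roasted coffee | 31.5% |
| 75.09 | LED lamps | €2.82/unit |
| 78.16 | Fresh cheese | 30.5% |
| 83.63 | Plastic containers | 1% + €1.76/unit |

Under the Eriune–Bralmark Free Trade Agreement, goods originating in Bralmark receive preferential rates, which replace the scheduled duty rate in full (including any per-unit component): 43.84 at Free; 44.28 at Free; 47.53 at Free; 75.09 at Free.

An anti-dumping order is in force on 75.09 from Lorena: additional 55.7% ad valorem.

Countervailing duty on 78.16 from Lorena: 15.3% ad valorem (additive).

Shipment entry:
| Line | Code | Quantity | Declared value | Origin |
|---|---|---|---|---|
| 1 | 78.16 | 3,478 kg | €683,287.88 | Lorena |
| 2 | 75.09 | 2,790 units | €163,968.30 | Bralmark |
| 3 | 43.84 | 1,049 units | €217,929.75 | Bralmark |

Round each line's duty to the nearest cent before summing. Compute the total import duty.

Line 1 (78.16, Lorena, 3,478 kg, €683,287.88):
Base rate for 78.16 is 30.5%.
Additional duty on 78.16 from Lorena: +15.3%. Applied ad valorem rate: 30.5% + 15.3% = 45.8%.
Duty = €683,287.88 × 45.8% = €312,945.85.
Line 2 (75.09, Bralmark, 2,790 units, €163,968.30):
Base rate for 75.09 is €2.82/unit.
Origin Bralmark qualifies under the Eriune–Bralmark agreement and 75.09 is covered: preferential rate Free applies instead.
The additional-duty order on 75.09 targets Lorena, not Bralmark; it does not apply.
Duty = €163,968.30 × 0% = €0.00.
Line 3 (43.84, Bralmark, 1,049 units, €217,929.75):
Base rate for 43.84 is 8.5%.
Origin Bralmark qualifies under the Eriune–Bralmark agreement and 43.84 is covered: preferential rate Free applies instead.
Duty = €217,929.75 × 0% = €0.00.
Total = €312,945.85 + €0.00 + €0.00 = €312,945.85.

€312,945.85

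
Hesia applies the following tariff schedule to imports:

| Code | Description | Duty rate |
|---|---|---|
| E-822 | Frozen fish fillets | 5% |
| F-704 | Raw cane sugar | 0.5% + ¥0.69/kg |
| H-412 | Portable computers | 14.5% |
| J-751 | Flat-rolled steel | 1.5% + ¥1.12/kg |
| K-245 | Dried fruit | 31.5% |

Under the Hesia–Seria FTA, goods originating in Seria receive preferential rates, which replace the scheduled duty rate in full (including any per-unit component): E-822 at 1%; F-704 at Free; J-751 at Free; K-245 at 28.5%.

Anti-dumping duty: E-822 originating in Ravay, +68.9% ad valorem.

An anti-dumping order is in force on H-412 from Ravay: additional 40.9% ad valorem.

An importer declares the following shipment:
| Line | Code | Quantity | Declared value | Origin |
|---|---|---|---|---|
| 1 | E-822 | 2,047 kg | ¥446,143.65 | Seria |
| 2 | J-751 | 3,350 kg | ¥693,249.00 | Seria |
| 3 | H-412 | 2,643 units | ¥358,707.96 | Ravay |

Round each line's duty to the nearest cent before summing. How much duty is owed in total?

¥203,185.65

Line 1 (E-822, Seria, 2,047 kg, ¥446,143.65):
Base rate for E-822 is 5%.
Origin Seria qualifies under the Hesia–Seria agreement and E-822 is covered: preferential rate 1% applies instead.
The additional-duty order on E-822 targets Ravay, not Seria; it does not apply.
Duty = ¥446,143.65 × 1% = ¥4,461.44.
Line 2 (J-751, Seria, 3,350 kg, ¥693,249.00):
Base rate for J-751 is 1.5% + ¥1.12/kg.
Origin Seria qualifies under the Hesia–Seria agreement and J-751 is covered: preferential rate Free applies instead.
Duty = ¥693,249.00 × 0% = ¥0.00.
Line 3 (H-412, Ravay, 2,643 units, ¥358,707.96):
Base rate for H-412 is 14.5%.
Additional duty on H-412 from Ravay: +40.9%. Applied ad valorem rate: 14.5% + 40.9% = 55.4%.
Duty = ¥358,707.96 × 55.4% = ¥198,724.21.
Total = ¥4,461.44 + ¥0.00 + ¥198,724.21 = ¥203,185.65.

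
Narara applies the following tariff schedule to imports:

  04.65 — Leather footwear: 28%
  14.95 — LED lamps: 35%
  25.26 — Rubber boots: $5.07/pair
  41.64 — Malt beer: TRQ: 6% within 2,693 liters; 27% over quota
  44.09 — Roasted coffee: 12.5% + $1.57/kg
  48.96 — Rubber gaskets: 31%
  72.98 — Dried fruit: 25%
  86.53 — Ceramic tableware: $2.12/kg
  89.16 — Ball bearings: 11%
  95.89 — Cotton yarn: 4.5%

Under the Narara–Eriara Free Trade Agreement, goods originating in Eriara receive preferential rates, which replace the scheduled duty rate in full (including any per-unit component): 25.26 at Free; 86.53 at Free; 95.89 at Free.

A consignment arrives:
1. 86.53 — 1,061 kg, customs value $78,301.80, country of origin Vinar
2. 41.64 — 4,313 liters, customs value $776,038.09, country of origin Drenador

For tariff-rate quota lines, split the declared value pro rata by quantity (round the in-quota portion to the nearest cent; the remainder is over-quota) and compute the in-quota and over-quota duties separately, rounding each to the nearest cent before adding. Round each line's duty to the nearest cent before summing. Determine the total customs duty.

$110,023.79

Line 1 (86.53, Vinar, 1,061 kg, $78,301.80):
Base rate for 86.53 is $2.12/kg.
86.53 has an FTA preferential rate, but origin Vinar is not Eriara; base rate stands.
Duty = 1,061 × $2.12 = $2,249.32.
Line 2 (41.64, Drenador, 4,313 liters, $776,038.09):
Code 41.64 is under a tariff-rate quota (threshold 2,693 liters). In-quota: 2,693 liters at 6%; over-quota: 1,620 liters at 27%.
Pro-rata value split: in-quota = $776,038.09 × 2,693/4,313 = $484,551.49; over-quota = $776,038.09 − $484,551.49 = $291,486.60.
In-quota duty = $484,551.49 × 6% = $29,073.09. Over-quota duty = $291,486.60 × 27% = $78,701.38.
Line duty = $29,073.09 + $78,701.38 = $107,774.47.
Total = $2,249.32 + $107,774.47 = $110,023.79.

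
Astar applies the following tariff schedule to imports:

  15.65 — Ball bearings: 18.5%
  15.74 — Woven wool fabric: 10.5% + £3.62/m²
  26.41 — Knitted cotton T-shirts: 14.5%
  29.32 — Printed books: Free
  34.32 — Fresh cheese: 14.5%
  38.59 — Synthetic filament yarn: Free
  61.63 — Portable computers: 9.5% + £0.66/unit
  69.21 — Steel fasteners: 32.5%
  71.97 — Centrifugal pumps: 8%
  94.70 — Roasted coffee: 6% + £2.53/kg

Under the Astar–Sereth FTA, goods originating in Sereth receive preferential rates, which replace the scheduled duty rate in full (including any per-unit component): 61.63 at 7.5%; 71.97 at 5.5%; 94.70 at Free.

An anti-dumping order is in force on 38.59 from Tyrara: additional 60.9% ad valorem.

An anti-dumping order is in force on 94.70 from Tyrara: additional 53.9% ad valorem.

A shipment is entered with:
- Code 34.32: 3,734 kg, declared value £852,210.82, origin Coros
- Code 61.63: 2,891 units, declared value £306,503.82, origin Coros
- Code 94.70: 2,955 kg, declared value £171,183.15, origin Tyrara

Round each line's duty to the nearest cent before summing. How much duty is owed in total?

Line 1 (34.32, Coros, 3,734 kg, £852,210.82):
Base rate for 34.32 is 14.5%.
Duty = £852,210.82 × 14.5% = £123,570.57.
Line 2 (61.63, Coros, 2,891 units, £306,503.82):
Base rate for 61.63 is 9.5% + £0.66/unit.
61.63 has an FTA preferential rate, but origin Coros is not Sereth; base rate stands.
Duty = £306,503.82 × 9.5% + 2,891 × £0.66 = £31,025.92.
Line 3 (94.70, Tyrara, 2,955 kg, £171,183.15):
Base rate for 94.70 is 6% + £2.53/kg.
94.70 has an FTA preferential rate, but origin Tyrara is not Sereth; base rate stands.
Additional duty on 94.70 from Tyrara: +53.9%. Applied ad valorem rate: 6% + 53.9% = 59.9%.
Duty = £171,183.15 × 59.9% + 2,955 × £2.53 = £110,014.86.
Total = £123,570.57 + £31,025.92 + £110,014.86 = £264,611.35.

£264,611.35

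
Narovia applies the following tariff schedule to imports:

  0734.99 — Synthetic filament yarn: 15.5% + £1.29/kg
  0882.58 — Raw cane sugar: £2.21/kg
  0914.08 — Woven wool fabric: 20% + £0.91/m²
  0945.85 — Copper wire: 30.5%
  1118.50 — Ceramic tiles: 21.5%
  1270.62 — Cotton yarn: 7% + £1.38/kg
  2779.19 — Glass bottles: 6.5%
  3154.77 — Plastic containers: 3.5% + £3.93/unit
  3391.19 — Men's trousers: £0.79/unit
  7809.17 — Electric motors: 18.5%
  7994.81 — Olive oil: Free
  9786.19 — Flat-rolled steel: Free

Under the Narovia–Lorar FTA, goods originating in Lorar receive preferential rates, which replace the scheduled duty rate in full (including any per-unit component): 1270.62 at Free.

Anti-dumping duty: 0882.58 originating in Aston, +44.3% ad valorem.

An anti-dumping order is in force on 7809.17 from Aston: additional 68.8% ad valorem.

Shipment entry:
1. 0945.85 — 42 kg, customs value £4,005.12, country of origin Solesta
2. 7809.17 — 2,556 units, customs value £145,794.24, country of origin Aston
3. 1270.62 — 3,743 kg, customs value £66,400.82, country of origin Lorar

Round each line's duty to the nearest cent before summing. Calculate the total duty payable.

Line 1 (0945.85, Solesta, 42 kg, £4,005.12):
Base rate for 0945.85 is 30.5%.
Duty = £4,005.12 × 30.5% = £1,221.56.
Line 2 (7809.17, Aston, 2,556 units, £145,794.24):
Base rate for 7809.17 is 18.5%.
Additional duty on 7809.17 from Aston: +68.8%. Applied ad valorem rate: 18.5% + 68.8% = 87.3%.
Duty = £145,794.24 × 87.3% = £127,278.37.
Line 3 (1270.62, Lorar, 3,743 kg, £66,400.82):
Base rate for 1270.62 is 7% + £1.38/kg.
Origin Lorar qualifies under the Narovia–Lorar agreement and 1270.62 is covered: preferential rate Free applies instead.
Duty = £66,400.82 × 0% = £0.00.
Total = £1,221.56 + £127,278.37 + £0.00 = £128,499.93.

£128,499.93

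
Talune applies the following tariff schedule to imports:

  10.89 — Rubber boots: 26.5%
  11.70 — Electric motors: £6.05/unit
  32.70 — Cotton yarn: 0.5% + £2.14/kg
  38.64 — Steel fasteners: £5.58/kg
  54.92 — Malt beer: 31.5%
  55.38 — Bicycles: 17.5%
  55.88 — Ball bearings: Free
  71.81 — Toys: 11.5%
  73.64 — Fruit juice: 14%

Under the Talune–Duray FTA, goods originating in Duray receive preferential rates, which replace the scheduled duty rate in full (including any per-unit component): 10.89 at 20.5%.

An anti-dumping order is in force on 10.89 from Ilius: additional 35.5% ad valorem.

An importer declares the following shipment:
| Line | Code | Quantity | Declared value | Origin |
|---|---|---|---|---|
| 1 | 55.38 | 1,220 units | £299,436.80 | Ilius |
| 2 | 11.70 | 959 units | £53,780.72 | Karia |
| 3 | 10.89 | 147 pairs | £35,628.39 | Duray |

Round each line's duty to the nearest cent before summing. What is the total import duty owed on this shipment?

Line 1 (55.38, Ilius, 1,220 units, £299,436.80):
Base rate for 55.38 is 17.5%.
Duty = £299,436.80 × 17.5% = £52,401.44.
Line 2 (11.70, Karia, 959 units, £53,780.72):
Base rate for 11.70 is £6.05/unit.
Duty = 959 × £6.05 = £5,801.95.
Line 3 (10.89, Duray, 147 pairs, £35,628.39):
Base rate for 10.89 is 26.5%.
Origin Duray qualifies under the Talune–Duray agreement and 10.89 is covered: preferential rate 20.5% applies instead.
The additional-duty order on 10.89 targets Ilius, not Duray; it does not apply.
Duty = £35,628.39 × 20.5% = £7,303.82.
Total = £52,401.44 + £5,801.95 + £7,303.82 = £65,507.21.

£65,507.21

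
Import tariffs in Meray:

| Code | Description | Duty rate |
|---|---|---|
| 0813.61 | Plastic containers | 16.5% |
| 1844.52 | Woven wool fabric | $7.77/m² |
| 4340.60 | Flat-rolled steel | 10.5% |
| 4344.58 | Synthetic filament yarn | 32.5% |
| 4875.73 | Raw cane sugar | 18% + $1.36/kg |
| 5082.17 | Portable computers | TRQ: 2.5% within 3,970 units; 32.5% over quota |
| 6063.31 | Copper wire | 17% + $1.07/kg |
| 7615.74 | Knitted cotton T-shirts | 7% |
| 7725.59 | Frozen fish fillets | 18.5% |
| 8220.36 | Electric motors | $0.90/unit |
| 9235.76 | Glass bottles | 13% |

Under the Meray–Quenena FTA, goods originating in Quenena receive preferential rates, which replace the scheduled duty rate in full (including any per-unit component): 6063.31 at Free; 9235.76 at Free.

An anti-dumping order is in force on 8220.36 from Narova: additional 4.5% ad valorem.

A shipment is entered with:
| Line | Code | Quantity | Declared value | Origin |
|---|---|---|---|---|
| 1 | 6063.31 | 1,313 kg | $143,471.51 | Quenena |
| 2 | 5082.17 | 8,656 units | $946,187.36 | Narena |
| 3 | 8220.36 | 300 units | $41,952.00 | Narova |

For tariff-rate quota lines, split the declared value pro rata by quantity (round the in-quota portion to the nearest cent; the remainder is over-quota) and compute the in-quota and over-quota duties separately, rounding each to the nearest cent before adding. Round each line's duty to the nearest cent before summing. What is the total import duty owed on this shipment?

$179,480.52

Line 1 (6063.31, Quenena, 1,313 kg, $143,471.51):
Base rate for 6063.31 is 17% + $1.07/kg.
Origin Quenena qualifies under the Meray–Quenena agreement and 6063.31 is covered: preferential rate Free applies instead.
Duty = $143,471.51 × 0% = $0.00.
Line 2 (5082.17, Narena, 8,656 units, $946,187.36):
Code 5082.17 is under a tariff-rate quota (threshold 3,970 units). In-quota: 3,970 units at 2.5%; over-quota: 4,686 units at 32.5%.
Pro-rata value split: in-quota = $946,187.36 × 3,970/8,656 = $433,960.70; over-quota = $946,187.36 − $433,960.70 = $512,226.66.
In-quota duty = $433,960.70 × 2.5% = $10,849.02. Over-quota duty = $512,226.66 × 32.5% = $166,473.66.
Line duty = $10,849.02 + $166,473.66 = $177,322.68.
Line 3 (8220.36, Narova, 300 units, $41,952.00):
Base rate for 8220.36 is $0.90/unit.
Additional duty on 8220.36 from Narova: +4.5% ad valorem. Applied ad valorem rate = 4.5%.
Duty = $41,952.00 × 4.5% + 300 × $0.90 = $2,157.84.
Total = $0.00 + $177,322.68 + $2,157.84 = $179,480.52.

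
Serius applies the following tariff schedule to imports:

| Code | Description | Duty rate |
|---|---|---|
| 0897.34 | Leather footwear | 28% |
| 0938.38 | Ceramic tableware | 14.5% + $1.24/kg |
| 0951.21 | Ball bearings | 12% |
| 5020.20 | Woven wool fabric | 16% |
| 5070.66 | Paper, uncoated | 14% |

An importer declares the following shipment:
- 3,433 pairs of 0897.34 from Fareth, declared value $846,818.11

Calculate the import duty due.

$237,109.07

Line 1 (0897.34, Fareth, 3,433 pairs, $846,818.11):
Base rate for 0897.34 is 28%.
Duty = $846,818.11 × 28% = $237,109.07.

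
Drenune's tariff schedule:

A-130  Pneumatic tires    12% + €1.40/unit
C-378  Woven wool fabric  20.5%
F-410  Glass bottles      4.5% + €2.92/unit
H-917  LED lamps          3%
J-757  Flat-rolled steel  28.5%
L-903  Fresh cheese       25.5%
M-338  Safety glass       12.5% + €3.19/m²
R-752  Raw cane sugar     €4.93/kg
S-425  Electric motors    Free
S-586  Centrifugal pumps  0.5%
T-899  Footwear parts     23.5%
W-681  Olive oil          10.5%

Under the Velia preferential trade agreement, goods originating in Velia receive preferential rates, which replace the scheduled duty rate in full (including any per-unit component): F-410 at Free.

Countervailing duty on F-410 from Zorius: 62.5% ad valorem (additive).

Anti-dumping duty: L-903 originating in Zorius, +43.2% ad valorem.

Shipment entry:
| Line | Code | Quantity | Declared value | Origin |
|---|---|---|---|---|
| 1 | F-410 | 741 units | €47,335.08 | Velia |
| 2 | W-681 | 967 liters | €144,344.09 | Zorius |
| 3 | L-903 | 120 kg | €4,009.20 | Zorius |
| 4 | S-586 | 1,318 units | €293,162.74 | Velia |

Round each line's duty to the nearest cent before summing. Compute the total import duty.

€19,376.26

Line 1 (F-410, Velia, 741 units, €47,335.08):
Base rate for F-410 is 4.5% + €2.92/unit.
Origin Velia qualifies under the Drenune–Velia agreement and F-410 is covered: preferential rate Free applies instead.
The additional-duty order on F-410 targets Zorius, not Velia; it does not apply.
Duty = €47,335.08 × 0% = €0.00.
Line 2 (W-681, Zorius, 967 liters, €144,344.09):
Base rate for W-681 is 10.5%.
Duty = €144,344.09 × 10.5% = €15,156.13.
Line 3 (L-903, Zorius, 120 kg, €4,009.20):
Base rate for L-903 is 25.5%.
Additional duty on L-903 from Zorius: +43.2%. Applied ad valorem rate: 25.5% + 43.2% = 68.7%.
Duty = €4,009.20 × 68.7% = €2,754.32.
Line 4 (S-586, Velia, 1,318 units, €293,162.74):
Base rate for S-586 is 0.5%.
Origin Velia is the FTA partner but S-586 is not on the preference list; base rate stands.
Duty = €293,162.74 × 0.5% = €1,465.81.
Total = €0.00 + €15,156.13 + €2,754.32 + €1,465.81 = €19,376.26.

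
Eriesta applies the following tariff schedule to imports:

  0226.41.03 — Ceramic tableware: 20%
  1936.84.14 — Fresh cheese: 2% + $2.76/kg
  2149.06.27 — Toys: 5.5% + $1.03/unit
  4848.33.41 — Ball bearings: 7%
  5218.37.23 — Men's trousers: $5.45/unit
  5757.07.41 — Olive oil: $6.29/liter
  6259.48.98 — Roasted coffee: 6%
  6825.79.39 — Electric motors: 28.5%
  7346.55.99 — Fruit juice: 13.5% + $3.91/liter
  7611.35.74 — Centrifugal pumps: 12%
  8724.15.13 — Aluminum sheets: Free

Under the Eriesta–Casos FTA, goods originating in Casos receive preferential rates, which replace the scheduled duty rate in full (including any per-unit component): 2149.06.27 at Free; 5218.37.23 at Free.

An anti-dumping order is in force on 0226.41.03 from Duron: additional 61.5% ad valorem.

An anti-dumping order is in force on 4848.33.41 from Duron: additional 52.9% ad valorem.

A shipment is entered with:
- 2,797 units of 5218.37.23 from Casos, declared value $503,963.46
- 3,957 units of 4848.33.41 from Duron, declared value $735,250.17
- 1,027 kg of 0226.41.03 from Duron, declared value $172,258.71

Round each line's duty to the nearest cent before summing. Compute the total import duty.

Line 1 (5218.37.23, Casos, 2,797 units, $503,963.46):
Base rate for 5218.37.23 is $5.45/unit.
Origin Casos qualifies under the Eriesta–Casos agreement and 5218.37.23 is covered: preferential rate Free applies instead.
Duty = $503,963.46 × 0% = $0.00.
Line 2 (4848.33.41, Duron, 3,957 units, $735,250.17):
Base rate for 4848.33.41 is 7%.
Additional duty on 4848.33.41 from Duron: +52.9%. Applied ad valorem rate: 7% + 52.9% = 59.9%.
Duty = $735,250.17 × 59.9% = $440,414.85.
Line 3 (0226.41.03, Duron, 1,027 kg, $172,258.71):
Base rate for 0226.41.03 is 20%.
Additional duty on 0226.41.03 from Duron: +61.5%. Applied ad valorem rate: 20% + 61.5% = 81.5%.
Duty = $172,258.71 × 81.5% = $140,390.85.
Total = $0.00 + $440,414.85 + $140,390.85 = $580,805.70.

$580,805.70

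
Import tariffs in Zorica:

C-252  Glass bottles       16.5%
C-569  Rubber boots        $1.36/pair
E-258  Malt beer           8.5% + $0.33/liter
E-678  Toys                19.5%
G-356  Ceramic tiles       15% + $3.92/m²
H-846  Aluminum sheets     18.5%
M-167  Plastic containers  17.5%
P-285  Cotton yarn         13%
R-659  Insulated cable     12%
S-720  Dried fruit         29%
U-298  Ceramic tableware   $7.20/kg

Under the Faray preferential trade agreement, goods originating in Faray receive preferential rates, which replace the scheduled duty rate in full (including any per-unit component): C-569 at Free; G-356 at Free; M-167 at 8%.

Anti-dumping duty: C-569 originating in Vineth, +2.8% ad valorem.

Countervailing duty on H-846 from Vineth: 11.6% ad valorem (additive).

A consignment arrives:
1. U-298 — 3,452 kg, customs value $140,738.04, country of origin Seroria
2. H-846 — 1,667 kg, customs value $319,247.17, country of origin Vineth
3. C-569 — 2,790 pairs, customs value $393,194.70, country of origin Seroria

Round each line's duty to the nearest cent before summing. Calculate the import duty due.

Line 1 (U-298, Seroria, 3,452 kg, $140,738.04):
Base rate for U-298 is $7.20/kg.
Duty = 3,452 × $7.20 = $24,854.40.
Line 2 (H-846, Vineth, 1,667 kg, $319,247.17):
Base rate for H-846 is 18.5%.
Additional duty on H-846 from Vineth: +11.6%. Applied ad valorem rate: 18.5% + 11.6% = 30.1%.
Duty = $319,247.17 × 30.1% = $96,093.40.
Line 3 (C-569, Seroria, 2,790 pairs, $393,194.70):
Base rate for C-569 is $1.36/pair.
C-569 has an FTA preferential rate, but origin Seroria is not Faray; base rate stands.
The additional-duty order on C-569 targets Vineth, not Seroria; it does not apply.
Duty = 2,790 × $1.36 = $3,794.40.
Total = $24,854.40 + $96,093.40 + $3,794.40 = $124,742.20.

$124,742.20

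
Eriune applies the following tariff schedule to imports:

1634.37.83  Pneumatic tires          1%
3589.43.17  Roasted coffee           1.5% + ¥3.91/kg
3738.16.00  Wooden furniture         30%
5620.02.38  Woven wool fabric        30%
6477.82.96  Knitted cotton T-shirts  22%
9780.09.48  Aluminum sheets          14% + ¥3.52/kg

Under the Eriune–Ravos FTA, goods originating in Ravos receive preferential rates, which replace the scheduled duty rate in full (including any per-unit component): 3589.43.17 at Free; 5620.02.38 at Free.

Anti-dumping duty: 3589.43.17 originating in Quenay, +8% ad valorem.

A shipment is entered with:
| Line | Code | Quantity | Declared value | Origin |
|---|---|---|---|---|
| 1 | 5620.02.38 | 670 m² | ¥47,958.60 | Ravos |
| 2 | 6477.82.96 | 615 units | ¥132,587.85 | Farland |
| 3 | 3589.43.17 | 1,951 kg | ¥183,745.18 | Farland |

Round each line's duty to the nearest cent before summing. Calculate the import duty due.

Line 1 (5620.02.38, Ravos, 670 m², ¥47,958.60):
Base rate for 5620.02.38 is 30%.
Origin Ravos qualifies under the Eriune–Ravos agreement and 5620.02.38 is covered: preferential rate Free applies instead.
Duty = ¥47,958.60 × 0% = ¥0.00.
Line 2 (6477.82.96, Farland, 615 units, ¥132,587.85):
Base rate for 6477.82.96 is 22%.
Duty = ¥132,587.85 × 22% = ¥29,169.33.
Line 3 (3589.43.17, Farland, 1,951 kg, ¥183,745.18):
Base rate for 3589.43.17 is 1.5% + ¥3.91/kg.
3589.43.17 has an FTA preferential rate, but origin Farland is not Ravos; base rate stands.
The additional-duty order on 3589.43.17 targets Quenay, not Farland; it does not apply.
Duty = ¥183,745.18 × 1.5% + 1,951 × ¥3.91 = ¥10,384.59.
Total = ¥0.00 + ¥29,169.33 + ¥10,384.59 = ¥39,553.92.

¥39,553.92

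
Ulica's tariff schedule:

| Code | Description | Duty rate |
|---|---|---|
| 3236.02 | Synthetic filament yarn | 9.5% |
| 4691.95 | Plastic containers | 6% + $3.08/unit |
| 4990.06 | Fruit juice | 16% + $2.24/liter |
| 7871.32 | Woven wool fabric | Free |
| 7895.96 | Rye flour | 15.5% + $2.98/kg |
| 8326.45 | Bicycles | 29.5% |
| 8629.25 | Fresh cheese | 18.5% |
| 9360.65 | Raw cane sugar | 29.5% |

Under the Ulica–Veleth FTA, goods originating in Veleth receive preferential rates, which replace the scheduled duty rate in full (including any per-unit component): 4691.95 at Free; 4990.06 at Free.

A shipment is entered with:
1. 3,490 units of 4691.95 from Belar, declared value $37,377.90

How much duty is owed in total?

$12,991.87

Line 1 (4691.95, Belar, 3,490 units, $37,377.90):
Base rate for 4691.95 is 6% + $3.08/unit.
4691.95 has an FTA preferential rate, but origin Belar is not Veleth; base rate stands.
Duty = $37,377.90 × 6% + 3,490 × $3.08 = $12,991.87.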